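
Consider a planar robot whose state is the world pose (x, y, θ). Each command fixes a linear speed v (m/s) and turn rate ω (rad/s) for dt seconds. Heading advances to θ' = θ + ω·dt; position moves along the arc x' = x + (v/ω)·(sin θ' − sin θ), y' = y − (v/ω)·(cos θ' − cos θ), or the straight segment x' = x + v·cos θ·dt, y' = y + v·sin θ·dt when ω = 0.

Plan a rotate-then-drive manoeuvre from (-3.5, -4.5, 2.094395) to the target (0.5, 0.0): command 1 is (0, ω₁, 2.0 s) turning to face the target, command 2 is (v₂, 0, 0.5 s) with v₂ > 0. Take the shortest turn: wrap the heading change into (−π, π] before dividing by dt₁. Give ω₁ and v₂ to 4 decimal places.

ω₁ = -0.6251, v₂ = 12.0416

heading to target = atan2(0−-4.5, 0.5−-3.5) = 0.8442
Δθ = wrap(0.8442 − 2.0944) = -1.2502; ω₁ = Δθ/dt₁ = -0.6251
distance = √((0.5−-3.5)² + (0−-4.5)²) = 6.0208; v₂ = distance/dt₂ = 12.0416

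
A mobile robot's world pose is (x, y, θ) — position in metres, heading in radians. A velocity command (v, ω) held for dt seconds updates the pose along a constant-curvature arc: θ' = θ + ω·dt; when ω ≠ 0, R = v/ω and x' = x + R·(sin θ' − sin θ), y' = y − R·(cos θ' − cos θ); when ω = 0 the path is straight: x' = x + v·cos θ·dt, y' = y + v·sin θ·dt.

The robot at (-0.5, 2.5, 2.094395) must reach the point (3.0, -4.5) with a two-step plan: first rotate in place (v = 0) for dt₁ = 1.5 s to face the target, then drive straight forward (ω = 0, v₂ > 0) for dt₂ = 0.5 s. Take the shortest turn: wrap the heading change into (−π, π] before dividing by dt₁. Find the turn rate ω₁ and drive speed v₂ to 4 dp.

ω₁ = 2.0544, v₂ = 15.6525

heading to target = atan2(-4.5−2.5, 3−-0.5) = -1.1071
Δθ = wrap(-1.1071 − 2.0944) = 3.0816; ω₁ = Δθ/dt₁ = 2.0544
distance = √((3−-0.5)² + (-4.5−2.5)²) = 7.8262; v₂ = distance/dt₂ = 15.6525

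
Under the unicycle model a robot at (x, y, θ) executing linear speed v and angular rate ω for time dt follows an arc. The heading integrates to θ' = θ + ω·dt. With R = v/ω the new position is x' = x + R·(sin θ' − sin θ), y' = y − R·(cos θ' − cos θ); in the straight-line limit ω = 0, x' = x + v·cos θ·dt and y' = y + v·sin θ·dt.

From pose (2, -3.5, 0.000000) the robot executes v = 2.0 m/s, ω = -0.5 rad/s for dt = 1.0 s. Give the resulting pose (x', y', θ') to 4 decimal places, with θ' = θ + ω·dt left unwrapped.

θ' = 0.0000 + -0.5·1.0 = -0.5000
R = v/ω = 2.0/-0.5 = -4.0000
x' = 2 + -4.0000·(sin -0.5000 − sin 0.0000) = 3.9177
y' = -3.5 − -4.0000·(cos -0.5000 − cos 0.0000) = -3.9897

(3.9177, -3.9897, -0.5000)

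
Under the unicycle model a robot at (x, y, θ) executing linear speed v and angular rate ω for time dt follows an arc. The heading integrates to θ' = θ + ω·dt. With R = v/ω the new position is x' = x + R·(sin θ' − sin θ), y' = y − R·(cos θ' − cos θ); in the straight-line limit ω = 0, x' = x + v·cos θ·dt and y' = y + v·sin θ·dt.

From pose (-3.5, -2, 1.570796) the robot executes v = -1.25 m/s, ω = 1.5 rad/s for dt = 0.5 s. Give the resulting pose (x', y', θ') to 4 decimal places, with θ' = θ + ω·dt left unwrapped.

θ' = 1.5708 + 1.5·0.5 = 2.3208
R = v/ω = -1.25/1.5 = -0.8333
x' = -3.5 + -0.8333·(sin 2.3208 − sin 1.5708) = -3.2764
y' = -2 − -0.8333·(cos 2.3208 − cos 1.5708) = -2.5680

(-3.2764, -2.5680, 2.3208)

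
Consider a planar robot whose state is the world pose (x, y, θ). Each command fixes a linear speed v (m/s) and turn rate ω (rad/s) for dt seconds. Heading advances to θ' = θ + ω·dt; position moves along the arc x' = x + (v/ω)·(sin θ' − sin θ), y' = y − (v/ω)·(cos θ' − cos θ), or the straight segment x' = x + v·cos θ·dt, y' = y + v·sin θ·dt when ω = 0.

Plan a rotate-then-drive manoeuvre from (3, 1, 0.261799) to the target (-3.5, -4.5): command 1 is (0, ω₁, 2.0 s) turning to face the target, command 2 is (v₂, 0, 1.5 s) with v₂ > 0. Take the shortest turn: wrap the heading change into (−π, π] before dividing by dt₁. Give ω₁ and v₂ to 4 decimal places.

ω₁ = -1.3506, v₂ = 5.6765

heading to target = atan2(-4.5−1, -3.5−3) = -2.4393
Δθ = wrap(-2.4393 − 0.2618) = -2.7011; ω₁ = Δθ/dt₁ = -1.3506
distance = √((-3.5−3)² + (-4.5−1)²) = 8.5147; v₂ = distance/dt₂ = 5.6765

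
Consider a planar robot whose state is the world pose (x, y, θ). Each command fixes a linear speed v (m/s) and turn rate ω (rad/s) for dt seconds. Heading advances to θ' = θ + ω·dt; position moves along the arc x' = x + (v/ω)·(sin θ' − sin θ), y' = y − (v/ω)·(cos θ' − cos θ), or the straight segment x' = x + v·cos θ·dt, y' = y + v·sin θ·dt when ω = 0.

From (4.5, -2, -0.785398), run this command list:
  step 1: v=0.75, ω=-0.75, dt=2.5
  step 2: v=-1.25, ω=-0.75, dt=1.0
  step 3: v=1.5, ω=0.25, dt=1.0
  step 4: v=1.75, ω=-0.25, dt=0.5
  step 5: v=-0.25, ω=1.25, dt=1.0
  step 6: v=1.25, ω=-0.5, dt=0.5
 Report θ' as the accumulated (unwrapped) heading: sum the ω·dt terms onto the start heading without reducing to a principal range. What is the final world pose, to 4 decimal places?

(2.9784, -3.5885, -2.2854)

step 1: θ'=-2.6604 (R=-1.0000) → pose (4.2557, -3.5935, -2.6604)
step 2: θ'=-3.4104 (R=1.6667) → pose (5.4698, -3.4641, -3.4104)
step 3: θ'=-3.1604 (R=6.0000) → pose (3.9891, -3.2497, -3.1604)
step 4: θ'=-3.2854 (R=-7.0000) → pose (3.1176, -3.1787, -3.2854)
step 5: θ'=-2.0354 (R=-0.2000) → pose (3.3250, -3.0704, -2.0354)
step 6: θ'=-2.2854 (R=-2.5000) → pose (2.9784, -3.5885, -2.2854)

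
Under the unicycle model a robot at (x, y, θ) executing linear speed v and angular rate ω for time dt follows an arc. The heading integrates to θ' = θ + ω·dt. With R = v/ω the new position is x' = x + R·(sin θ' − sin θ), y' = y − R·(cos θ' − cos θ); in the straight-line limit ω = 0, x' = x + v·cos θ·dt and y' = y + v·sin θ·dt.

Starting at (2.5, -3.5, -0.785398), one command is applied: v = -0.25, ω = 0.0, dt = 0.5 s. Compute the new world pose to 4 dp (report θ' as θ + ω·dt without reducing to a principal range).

(2.4116, -3.4116, -0.7854)

θ' = -0.7854 + 0.0·0.5 = -0.7854
ω = 0 → straight: x' = 2.5 + -0.25·cos(-0.7854)·0.5 = 2.4116
y' = -3.5 + -0.25·sin(-0.7854)·0.5 = -3.4116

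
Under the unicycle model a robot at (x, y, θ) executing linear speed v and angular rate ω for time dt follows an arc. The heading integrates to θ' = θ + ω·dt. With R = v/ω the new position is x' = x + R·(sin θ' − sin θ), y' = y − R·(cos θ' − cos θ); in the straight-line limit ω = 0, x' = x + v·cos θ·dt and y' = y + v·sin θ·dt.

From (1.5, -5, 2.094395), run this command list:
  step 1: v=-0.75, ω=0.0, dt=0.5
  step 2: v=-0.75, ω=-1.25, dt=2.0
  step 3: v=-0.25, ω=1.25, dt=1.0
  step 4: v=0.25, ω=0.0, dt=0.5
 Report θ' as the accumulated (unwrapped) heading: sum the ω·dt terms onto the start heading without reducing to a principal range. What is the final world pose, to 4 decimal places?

step 1: θ'=2.0944 (straight) → pose (1.6875, -5.3248, 2.0944)
step 2: θ'=-0.4056 (R=0.6000) → pose (0.9311, -6.1761, -0.4056)
step 3: θ'=0.8444 (R=-0.2000) → pose (0.7027, -6.2270, 0.8444)
step 4: θ'=0.8444 (straight) → pose (0.7857, -6.1336, 0.8444)

(0.7857, -6.1336, 0.8444)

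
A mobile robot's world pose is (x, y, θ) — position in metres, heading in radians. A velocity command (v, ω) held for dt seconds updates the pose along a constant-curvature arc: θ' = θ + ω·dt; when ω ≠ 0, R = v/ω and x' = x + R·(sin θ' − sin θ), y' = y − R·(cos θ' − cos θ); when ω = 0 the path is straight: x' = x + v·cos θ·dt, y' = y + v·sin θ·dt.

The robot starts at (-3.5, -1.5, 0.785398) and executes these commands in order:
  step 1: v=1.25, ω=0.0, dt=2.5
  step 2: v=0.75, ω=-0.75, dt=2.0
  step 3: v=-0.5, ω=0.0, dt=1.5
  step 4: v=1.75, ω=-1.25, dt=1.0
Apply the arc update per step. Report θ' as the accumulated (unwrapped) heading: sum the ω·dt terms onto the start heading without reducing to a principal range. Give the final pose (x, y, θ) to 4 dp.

step 1: θ'=0.7854 (straight) → pose (-1.2903, 0.7097, 0.7854)
step 2: θ'=-0.7146 (R=-1.0000) → pose (0.0721, 0.7580, -0.7146)
step 3: θ'=-0.7146 (straight) → pose (-0.4944, 1.2494, -0.7146)
step 4: θ'=-1.9646 (R=-1.4000) → pose (-0.1190, -0.3452, -1.9646)

(-0.1190, -0.3452, -1.9646)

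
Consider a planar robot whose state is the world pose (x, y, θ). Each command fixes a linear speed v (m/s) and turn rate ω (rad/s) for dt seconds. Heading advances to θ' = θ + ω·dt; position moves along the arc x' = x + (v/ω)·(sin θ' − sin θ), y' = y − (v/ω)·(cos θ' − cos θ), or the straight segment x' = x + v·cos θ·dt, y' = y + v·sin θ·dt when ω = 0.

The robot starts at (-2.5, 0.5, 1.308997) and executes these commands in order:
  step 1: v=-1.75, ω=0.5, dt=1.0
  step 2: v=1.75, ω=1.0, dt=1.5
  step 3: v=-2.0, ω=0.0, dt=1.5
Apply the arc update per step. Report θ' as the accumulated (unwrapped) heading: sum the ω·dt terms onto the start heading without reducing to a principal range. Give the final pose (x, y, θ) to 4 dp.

step 1: θ'=1.8090 (R=-3.5000) → pose (-2.5204, -1.2317, 1.8090)
step 2: θ'=3.3090 (R=1.7500) → pose (-4.5126, 0.0809, 3.3090)
step 3: θ'=3.3090 (straight) → pose (-1.5546, 0.5808, 3.3090)

(-1.5546, 0.5808, 3.3090)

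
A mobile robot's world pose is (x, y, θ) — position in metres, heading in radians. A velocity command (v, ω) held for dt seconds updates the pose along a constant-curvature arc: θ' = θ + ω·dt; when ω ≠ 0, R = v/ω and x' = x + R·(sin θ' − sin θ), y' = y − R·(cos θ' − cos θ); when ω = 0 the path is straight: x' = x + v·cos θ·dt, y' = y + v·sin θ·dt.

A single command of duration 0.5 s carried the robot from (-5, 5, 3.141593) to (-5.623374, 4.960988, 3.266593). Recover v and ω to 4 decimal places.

Δθ = 3.266593 − 3.141593 = 0.125000
ω = Δθ/dt = 0.125000/0.5 = 0.2500
R = Δx/(sin θ' − sin θ) = 5.0000
v = R·ω = 5.0000·0.2500 = 1.2500

v = 1.2500, ω = 0.2500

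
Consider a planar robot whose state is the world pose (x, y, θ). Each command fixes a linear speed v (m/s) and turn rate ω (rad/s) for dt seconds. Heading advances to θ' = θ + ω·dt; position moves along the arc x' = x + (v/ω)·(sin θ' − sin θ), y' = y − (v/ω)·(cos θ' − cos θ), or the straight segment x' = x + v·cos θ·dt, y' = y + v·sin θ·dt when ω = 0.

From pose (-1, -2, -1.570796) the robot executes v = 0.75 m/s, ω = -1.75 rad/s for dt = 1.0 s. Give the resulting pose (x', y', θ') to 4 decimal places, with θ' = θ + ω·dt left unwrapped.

θ' = -1.5708 + -1.75·1.0 = -3.3208
R = v/ω = 0.75/-1.75 = -0.4286
x' = -1 + -0.4286·(sin -3.3208 − sin -1.5708) = -1.5050
y' = -2 − -0.4286·(cos -3.3208 − cos -1.5708) = -2.4217

(-1.5050, -2.4217, -3.3208)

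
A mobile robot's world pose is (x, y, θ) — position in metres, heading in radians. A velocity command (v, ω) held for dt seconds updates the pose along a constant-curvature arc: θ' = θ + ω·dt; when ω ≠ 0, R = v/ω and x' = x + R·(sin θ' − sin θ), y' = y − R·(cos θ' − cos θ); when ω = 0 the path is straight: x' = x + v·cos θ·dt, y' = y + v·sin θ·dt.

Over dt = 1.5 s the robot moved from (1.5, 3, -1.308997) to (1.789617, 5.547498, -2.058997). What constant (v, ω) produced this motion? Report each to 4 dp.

Δθ = -2.058997 − -1.308997 = -0.750000
ω = Δθ/dt = -0.750000/1.5 = -0.5000
R = −Δy/(cos θ' − cos θ) = 3.5000
v = R·ω = 3.5000·-0.5000 = -1.7500

v = -1.7500, ω = -0.5000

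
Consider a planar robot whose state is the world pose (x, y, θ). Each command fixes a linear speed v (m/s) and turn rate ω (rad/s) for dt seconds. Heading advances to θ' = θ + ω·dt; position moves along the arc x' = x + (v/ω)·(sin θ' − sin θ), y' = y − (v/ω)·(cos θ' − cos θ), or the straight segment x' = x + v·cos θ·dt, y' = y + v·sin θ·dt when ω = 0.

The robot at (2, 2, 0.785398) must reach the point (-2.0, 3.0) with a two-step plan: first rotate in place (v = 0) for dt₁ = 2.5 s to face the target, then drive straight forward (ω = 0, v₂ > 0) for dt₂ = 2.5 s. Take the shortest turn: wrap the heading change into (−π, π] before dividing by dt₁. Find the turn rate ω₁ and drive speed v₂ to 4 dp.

ω₁ = 0.8445, v₂ = 1.6492

heading to target = atan2(3−2, -2−2) = 2.8966
Δθ = wrap(2.8966 − 0.7854) = 2.1112; ω₁ = Δθ/dt₁ = 0.8445
distance = √((-2−2)² + (3−2)²) = 4.1231; v₂ = distance/dt₂ = 1.6492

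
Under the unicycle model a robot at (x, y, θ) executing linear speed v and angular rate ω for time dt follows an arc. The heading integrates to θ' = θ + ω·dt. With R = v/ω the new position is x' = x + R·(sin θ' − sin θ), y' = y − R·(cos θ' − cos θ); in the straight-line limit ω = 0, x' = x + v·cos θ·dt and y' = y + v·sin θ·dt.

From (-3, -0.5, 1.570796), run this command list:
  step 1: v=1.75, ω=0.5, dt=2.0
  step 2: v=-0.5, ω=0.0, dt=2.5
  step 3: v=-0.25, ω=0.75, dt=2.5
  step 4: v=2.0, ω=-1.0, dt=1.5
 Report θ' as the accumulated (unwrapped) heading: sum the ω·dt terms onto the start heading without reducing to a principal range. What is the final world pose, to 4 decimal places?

(-5.3739, 0.5276, 2.9458)

step 1: θ'=2.5708 (R=3.5000) → pose (-4.6089, 2.4451, 2.5708)
step 2: θ'=2.5708 (straight) → pose (-3.5571, 1.7698, 2.5708)
step 3: θ'=4.4458 (R=-0.3333) → pose (-3.0554, 1.9624, 4.4458)
step 4: θ'=2.9458 (R=-2.0000) → pose (-5.3739, 0.5276, 2.9458)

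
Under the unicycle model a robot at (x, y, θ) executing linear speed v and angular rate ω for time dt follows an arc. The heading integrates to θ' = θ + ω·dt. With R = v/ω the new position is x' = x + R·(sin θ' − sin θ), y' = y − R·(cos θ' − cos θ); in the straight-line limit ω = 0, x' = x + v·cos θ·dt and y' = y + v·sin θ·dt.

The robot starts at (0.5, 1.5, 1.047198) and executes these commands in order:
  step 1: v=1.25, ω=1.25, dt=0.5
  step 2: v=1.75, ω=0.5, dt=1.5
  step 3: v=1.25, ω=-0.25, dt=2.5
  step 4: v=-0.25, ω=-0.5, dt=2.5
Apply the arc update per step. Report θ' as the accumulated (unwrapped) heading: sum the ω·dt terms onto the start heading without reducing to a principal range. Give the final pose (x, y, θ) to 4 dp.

step 1: θ'=1.6722 (R=1.0000) → pose (0.6288, 2.1012, 1.6722)
step 2: θ'=2.4222 (R=3.5000) → pose (-0.5469, 4.3796, 2.4222)
step 3: θ'=1.7972 (R=-5.0000) → pose (-2.1247, 7.0183, 1.7972)
step 4: θ'=0.5472 (R=0.5000) → pose (-2.3518, 6.4791, 0.5472)

(-2.3518, 6.4791, 0.5472)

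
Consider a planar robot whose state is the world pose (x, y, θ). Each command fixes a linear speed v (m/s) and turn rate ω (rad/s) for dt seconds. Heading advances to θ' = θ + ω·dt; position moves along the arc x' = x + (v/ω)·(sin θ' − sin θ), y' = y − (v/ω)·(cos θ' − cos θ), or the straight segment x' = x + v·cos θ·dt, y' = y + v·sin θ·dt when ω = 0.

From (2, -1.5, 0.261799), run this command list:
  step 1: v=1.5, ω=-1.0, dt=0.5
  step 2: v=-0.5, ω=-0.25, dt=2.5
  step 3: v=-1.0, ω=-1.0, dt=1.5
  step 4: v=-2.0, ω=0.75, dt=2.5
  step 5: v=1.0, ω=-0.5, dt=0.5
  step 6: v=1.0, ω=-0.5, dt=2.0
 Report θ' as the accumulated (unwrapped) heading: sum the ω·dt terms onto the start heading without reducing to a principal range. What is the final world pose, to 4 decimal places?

(2.1644, 2.6686, -1.7382)

step 1: θ'=-0.2382 (R=-1.5000) → pose (2.7422, -1.4912, -0.2382)
step 2: θ'=-0.8632 (R=2.0000) → pose (1.6942, -0.8477, -0.8632)
step 3: θ'=-2.3632 (R=1.0000) → pose (1.7520, 0.5143, -2.3632)
step 4: θ'=-0.4882 (R=-2.6667) → pose (1.1304, 4.7682, -0.4882)
step 5: θ'=-0.7382 (R=-2.0000) → pose (1.5383, 4.4813, -0.7382)
step 6: θ'=-1.7382 (R=-2.0000) → pose (2.1644, 2.6686, -1.7382)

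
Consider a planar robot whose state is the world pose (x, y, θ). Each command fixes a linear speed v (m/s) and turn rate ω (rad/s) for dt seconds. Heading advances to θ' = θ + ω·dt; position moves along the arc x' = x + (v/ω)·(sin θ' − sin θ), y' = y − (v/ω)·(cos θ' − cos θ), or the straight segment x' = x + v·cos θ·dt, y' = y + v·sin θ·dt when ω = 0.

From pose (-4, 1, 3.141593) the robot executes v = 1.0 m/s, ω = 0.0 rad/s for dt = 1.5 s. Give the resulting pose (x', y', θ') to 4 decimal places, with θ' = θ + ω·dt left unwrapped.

θ' = 3.1416 + 0.0·1.5 = 3.1416
ω = 0 → straight: x' = -4 + 1.0·cos(3.1416)·1.5 = -5.5000
y' = 1 + 1.0·sin(3.1416)·1.5 = 1.0000

(-5.5000, 1.0000, 3.1416)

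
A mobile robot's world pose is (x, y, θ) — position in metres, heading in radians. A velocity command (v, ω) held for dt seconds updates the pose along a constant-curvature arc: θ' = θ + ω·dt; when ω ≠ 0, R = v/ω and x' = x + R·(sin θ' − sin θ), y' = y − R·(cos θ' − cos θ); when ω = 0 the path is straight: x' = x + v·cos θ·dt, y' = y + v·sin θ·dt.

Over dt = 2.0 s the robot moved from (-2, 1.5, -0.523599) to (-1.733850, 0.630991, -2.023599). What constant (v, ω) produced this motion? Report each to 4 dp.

v = 0.5000, ω = -0.7500

Δθ = -2.023599 − -0.523599 = -1.500000
ω = Δθ/dt = -1.500000/2.0 = -0.7500
R = −Δy/(cos θ' − cos θ) = -0.6667
v = R·ω = -0.6667·-0.7500 = 0.5000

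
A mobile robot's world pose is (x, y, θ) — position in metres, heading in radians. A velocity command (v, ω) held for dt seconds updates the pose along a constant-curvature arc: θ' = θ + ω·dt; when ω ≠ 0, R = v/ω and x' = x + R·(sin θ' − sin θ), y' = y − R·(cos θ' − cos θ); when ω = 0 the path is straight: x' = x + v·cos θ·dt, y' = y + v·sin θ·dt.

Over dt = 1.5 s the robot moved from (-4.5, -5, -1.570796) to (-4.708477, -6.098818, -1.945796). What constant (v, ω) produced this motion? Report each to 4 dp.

v = 0.7500, ω = -0.2500

Δθ = -1.945796 − -1.570796 = -0.375000
ω = Δθ/dt = -0.375000/1.5 = -0.2500
R = −Δy/(cos θ' − cos θ) = -3.0000
v = R·ω = -3.0000·-0.2500 = 0.7500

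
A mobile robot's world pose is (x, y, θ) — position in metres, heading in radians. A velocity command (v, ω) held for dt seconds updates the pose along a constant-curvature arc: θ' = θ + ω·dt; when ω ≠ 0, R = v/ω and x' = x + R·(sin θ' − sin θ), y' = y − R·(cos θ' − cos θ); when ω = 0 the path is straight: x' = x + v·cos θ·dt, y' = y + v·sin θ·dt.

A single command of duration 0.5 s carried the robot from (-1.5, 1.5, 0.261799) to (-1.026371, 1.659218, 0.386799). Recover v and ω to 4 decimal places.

Δθ = 0.386799 − 0.261799 = 0.125000
ω = Δθ/dt = 0.125000/0.5 = 0.2500
R = Δx/(sin θ' − sin θ) = 4.0000
v = R·ω = 4.0000·0.2500 = 1.0000

v = 1.0000, ω = 0.2500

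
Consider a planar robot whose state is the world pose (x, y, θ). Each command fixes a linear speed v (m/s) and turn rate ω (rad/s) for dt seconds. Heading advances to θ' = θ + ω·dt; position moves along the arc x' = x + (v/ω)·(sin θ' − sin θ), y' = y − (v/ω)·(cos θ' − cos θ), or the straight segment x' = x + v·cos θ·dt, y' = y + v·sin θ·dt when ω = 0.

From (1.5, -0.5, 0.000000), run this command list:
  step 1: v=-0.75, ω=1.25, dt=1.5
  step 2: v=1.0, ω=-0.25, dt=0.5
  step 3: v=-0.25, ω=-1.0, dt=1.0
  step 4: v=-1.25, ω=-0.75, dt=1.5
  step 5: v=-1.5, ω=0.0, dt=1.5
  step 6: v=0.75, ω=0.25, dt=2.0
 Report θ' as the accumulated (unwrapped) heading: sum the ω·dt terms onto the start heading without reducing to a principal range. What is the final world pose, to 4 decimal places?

(-1.6350, -0.7144, 0.1250)

step 1: θ'=1.8750 (R=-0.6000) → pose (0.9275, -1.2797, 1.8750)
step 2: θ'=1.7500 (R=-4.0000) → pose (0.8079, -0.7946, 1.7500)
step 3: θ'=0.7500 (R=0.2500) → pose (0.7324, -1.0221, 0.7500)
step 4: θ'=-0.3750 (R=1.6667) → pose (-1.0142, -1.3534, -0.3750)
step 5: θ'=-0.3750 (straight) → pose (-3.1078, -0.5293, -0.3750)
step 6: θ'=0.1250 (R=3.0000) → pose (-1.6350, -0.7144, 0.1250)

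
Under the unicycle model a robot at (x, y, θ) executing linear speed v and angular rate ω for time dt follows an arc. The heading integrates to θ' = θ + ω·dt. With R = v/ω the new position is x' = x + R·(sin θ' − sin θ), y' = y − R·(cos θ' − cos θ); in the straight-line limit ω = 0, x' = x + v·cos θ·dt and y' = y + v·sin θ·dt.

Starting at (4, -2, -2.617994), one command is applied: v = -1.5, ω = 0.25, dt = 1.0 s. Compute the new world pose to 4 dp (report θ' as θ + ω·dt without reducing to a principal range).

(5.1923, -1.0963, -2.3680)

θ' = -2.6180 + 0.25·1.0 = -2.3680
R = v/ω = -1.5/0.25 = -6.0000
x' = 4 + -6.0000·(sin -2.3680 − sin -2.6180) = 5.1923
y' = -2 − -6.0000·(cos -2.3680 − cos -2.6180) = -1.0963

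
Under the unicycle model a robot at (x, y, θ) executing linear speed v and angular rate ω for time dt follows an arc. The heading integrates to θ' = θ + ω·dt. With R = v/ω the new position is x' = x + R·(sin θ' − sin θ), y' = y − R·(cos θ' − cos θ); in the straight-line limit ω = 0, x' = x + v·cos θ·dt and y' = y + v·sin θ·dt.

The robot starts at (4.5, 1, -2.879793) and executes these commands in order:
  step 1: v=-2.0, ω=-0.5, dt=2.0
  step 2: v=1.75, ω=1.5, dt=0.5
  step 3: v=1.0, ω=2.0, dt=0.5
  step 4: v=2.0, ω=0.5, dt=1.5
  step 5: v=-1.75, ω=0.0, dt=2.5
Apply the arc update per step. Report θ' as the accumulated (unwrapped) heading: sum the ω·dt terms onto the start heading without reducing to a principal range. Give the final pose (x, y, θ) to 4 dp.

(5.6436, 1.5786, -1.3798)

step 1: θ'=-3.8798 (R=4.0000) → pose (8.2271, 0.0950, -3.8798)
step 2: θ'=-3.1298 (R=1.1667) → pose (7.4282, 0.3986, -3.1298)
step 3: θ'=-2.1298 (R=0.5000) → pose (7.0102, 0.1638, -2.1298)
step 4: θ'=-1.3798 (R=4.0000) → pose (6.4741, -2.7169, -1.3798)
step 5: θ'=-1.3798 (straight) → pose (5.6436, 1.5786, -1.3798)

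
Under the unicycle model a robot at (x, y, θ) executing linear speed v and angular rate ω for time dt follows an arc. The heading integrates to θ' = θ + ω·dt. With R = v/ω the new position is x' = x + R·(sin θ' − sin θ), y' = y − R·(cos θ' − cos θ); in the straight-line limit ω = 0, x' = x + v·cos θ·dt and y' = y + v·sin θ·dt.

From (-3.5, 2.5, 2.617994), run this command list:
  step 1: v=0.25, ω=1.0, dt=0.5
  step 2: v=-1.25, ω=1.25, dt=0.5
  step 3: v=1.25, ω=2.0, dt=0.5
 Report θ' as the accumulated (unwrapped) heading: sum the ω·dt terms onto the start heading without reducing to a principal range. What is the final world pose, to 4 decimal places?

step 1: θ'=3.1180 (R=0.2500) → pose (-3.6191, 2.5334, 3.1180)
step 2: θ'=3.7430 (R=-1.0000) → pose (-3.0297, 2.7086, 3.7430)
step 3: θ'=4.7430 (R=0.6250) → pose (-3.3008, 2.1741, 4.7430)

(-3.3008, 2.1741, 4.7430)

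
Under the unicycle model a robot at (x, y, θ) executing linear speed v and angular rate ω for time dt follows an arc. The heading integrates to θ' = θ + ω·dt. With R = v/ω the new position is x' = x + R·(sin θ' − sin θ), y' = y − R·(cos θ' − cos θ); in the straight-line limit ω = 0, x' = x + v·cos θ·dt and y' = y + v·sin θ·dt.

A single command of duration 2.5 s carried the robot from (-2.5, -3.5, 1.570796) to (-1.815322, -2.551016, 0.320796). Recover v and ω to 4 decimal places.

v = 0.5000, ω = -0.5000

Δθ = 0.320796 − 1.570796 = -1.250000
ω = Δθ/dt = -1.250000/2.5 = -0.5000
R = −Δy/(cos θ' − cos θ) = -1.0000
v = R·ω = -1.0000·-0.5000 = 0.5000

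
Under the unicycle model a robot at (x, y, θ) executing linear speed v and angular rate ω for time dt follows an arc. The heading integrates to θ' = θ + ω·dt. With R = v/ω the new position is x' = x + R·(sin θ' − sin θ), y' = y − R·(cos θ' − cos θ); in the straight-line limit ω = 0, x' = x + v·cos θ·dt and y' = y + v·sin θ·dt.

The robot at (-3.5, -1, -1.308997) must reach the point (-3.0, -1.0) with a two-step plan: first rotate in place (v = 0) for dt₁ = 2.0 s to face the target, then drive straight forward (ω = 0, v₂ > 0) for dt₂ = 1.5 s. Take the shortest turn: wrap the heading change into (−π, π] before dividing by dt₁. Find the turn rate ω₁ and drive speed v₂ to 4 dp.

ω₁ = 0.6545, v₂ = 0.3333

heading to target = atan2(-1−-1, -3−-3.5) = 0.0000
Δθ = wrap(0.0000 − -1.3090) = 1.3090; ω₁ = Δθ/dt₁ = 0.6545
distance = √((-3−-3.5)² + (-1−-1)²) = 0.5000; v₂ = distance/dt₂ = 0.3333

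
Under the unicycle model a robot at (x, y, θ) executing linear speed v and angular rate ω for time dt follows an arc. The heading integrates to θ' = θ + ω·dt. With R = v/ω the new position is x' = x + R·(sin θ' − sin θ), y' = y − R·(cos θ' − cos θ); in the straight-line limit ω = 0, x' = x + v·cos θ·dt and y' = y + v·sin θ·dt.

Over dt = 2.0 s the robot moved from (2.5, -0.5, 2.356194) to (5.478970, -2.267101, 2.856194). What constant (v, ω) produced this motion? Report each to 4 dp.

v = -1.7500, ω = 0.2500

Δθ = 2.856194 − 2.356194 = 0.500000
ω = Δθ/dt = 0.500000/2.0 = 0.2500
R = Δx/(sin θ' − sin θ) = -7.0000
v = R·ω = -7.0000·0.2500 = -1.7500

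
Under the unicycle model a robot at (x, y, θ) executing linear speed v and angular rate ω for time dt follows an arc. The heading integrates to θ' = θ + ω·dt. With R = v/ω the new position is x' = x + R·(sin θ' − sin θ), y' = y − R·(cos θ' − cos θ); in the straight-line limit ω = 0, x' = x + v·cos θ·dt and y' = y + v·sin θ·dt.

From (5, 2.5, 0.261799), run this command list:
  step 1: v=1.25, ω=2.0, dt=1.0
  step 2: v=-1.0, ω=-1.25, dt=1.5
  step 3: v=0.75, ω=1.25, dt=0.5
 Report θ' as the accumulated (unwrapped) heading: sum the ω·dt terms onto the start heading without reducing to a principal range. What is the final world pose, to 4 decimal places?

step 1: θ'=2.2618 (R=0.6250) → pose (5.3199, 3.5020, 2.2618)
step 2: θ'=0.3868 (R=0.8000) → pose (5.0052, 2.2513, 0.3868)
step 3: θ'=1.0118 (R=0.6000) → pose (5.2875, 2.4887, 1.0118)

(5.2875, 2.4887, 1.0118)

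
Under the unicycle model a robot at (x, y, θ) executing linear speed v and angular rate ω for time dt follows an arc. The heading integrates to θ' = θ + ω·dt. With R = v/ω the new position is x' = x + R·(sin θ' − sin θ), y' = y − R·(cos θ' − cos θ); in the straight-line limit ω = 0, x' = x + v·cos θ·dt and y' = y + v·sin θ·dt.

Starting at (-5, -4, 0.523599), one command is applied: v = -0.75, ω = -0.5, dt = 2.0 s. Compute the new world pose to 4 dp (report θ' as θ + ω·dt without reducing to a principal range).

(-6.4379, -4.0339, -0.4764)

θ' = 0.5236 + -0.5·2.0 = -0.4764
R = v/ω = -0.75/-0.5 = 1.5000
x' = -5 + 1.5000·(sin -0.4764 − sin 0.5236) = -6.4379
y' = -4 − 1.5000·(cos -0.4764 − cos 0.5236) = -4.0339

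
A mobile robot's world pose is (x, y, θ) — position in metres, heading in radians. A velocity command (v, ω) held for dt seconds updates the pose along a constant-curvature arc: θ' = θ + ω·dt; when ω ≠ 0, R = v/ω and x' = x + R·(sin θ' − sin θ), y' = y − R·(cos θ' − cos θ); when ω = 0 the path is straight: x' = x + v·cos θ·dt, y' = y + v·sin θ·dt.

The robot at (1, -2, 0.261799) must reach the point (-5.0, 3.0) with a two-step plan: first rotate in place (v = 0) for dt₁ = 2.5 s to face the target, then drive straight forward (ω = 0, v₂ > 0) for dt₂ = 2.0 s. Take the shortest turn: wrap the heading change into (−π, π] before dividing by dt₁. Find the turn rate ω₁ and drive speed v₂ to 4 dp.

ω₁ = 0.8740, v₂ = 3.9051

heading to target = atan2(3−-2, -5−1) = 2.4469
Δθ = wrap(2.4469 − 0.2618) = 2.1851; ω₁ = Δθ/dt₁ = 0.8740
distance = √((-5−1)² + (3−-2)²) = 7.8102; v₂ = distance/dt₂ = 3.9051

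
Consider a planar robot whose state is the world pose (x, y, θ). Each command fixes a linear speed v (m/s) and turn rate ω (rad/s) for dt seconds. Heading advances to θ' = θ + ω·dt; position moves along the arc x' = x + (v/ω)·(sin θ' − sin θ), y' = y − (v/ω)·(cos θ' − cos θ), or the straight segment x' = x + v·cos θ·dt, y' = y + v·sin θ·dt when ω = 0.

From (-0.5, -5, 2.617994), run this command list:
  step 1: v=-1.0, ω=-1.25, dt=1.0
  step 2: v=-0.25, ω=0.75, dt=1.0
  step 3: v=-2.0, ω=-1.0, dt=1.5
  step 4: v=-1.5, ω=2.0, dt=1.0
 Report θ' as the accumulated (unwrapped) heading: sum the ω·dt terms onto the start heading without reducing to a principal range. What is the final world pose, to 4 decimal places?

(-0.5642, -10.0260, 2.6180)

step 1: θ'=1.3680 (R=0.8000) → pose (-0.1164, -5.8540, 1.3680)
step 2: θ'=2.1180 (R=-0.3333) → pose (-0.0746, -6.0945, 2.1180)
step 3: θ'=0.6180 (R=2.0000) → pose (-0.6237, -8.7652, 0.6180)
step 4: θ'=2.6180 (R=-0.7500) → pose (-0.5642, -10.0260, 2.6180)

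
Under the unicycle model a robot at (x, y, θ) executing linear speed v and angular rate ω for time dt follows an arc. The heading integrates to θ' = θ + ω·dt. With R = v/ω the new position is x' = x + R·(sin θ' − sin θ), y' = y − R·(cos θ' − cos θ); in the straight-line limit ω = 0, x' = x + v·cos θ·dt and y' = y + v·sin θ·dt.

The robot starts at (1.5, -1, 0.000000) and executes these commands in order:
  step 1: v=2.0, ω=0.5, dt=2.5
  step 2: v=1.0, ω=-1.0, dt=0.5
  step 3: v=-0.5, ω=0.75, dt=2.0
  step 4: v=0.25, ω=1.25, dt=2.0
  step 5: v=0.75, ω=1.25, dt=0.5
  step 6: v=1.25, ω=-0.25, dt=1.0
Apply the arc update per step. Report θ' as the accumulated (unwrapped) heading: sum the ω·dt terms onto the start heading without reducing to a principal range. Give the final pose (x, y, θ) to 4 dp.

(5.9085, -0.3021, 5.1250)

step 1: θ'=1.2500 (R=4.0000) → pose (5.2959, 1.7387, 1.2500)
step 2: θ'=0.7500 (R=-1.0000) → pose (5.5633, 2.1551, 0.7500)
step 3: θ'=2.2500 (R=-0.6667) → pose (5.4990, 1.2485, 2.2500)
step 4: θ'=4.7500 (R=0.2000) → pose (5.1435, 1.1153, 4.7500)
step 5: θ'=5.3750 (R=0.6000) → pose (5.2701, 0.7688, 5.3750)
step 6: θ'=5.1250 (R=-5.0000) → pose (5.9085, -0.3021, 5.1250)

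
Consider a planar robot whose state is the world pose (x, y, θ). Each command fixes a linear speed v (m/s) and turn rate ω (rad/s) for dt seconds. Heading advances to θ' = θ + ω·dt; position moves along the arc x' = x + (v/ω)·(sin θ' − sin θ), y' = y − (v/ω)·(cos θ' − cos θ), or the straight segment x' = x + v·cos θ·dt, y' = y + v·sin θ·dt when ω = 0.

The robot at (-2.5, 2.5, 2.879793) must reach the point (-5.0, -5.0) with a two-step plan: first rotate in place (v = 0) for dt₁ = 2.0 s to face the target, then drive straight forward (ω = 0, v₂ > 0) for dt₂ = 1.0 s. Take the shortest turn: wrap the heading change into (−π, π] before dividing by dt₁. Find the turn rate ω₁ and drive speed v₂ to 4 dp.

ω₁ = 0.7554, v₂ = 7.9057

heading to target = atan2(-5−2.5, -5−-2.5) = -1.8925
Δθ = wrap(-1.8925 − 2.8798) = 1.5108; ω₁ = Δθ/dt₁ = 0.7554
distance = √((-5−-2.5)² + (-5−2.5)²) = 7.9057; v₂ = distance/dt₂ = 7.9057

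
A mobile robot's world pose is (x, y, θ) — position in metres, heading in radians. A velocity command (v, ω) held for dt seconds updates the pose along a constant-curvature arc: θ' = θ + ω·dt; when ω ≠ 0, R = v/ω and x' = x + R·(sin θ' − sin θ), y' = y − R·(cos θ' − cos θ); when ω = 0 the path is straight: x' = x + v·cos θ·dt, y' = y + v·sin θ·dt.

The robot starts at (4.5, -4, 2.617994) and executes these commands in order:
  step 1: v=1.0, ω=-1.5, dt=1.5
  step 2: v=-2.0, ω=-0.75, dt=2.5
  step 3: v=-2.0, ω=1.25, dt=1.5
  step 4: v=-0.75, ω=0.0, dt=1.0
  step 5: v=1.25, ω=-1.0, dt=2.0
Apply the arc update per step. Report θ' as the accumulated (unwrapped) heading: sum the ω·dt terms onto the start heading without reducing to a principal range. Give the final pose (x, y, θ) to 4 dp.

step 1: θ'=0.3680 (R=-0.6667) → pose (4.5935, -2.8006, 0.3680)
step 2: θ'=-1.5070 (R=2.6667) → pose (0.9729, -0.4825, -1.5070)
step 3: θ'=0.3680 (R=-1.6000) → pose (-1.1994, 0.9084, 0.3680)
step 4: θ'=0.3680 (straight) → pose (-1.8992, 0.6386, 0.3680)
step 5: θ'=-1.6320 (R=-1.2500) → pose (-0.2018, -0.6042, -1.6320)

(-0.2018, -0.6042, -1.6320)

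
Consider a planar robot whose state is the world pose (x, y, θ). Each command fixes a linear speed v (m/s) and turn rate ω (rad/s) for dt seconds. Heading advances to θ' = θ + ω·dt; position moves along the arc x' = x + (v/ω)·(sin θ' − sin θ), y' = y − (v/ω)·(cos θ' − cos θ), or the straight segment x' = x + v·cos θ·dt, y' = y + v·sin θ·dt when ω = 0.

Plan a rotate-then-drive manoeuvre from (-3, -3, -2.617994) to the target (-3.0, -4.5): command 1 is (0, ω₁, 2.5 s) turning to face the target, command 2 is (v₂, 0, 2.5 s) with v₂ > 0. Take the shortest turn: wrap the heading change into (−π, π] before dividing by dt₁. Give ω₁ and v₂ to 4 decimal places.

heading to target = atan2(-4.5−-3, -3−-3) = -1.5708
Δθ = wrap(-1.5708 − -2.6180) = 1.0472; ω₁ = Δθ/dt₁ = 0.4189
distance = √((-3−-3)² + (-4.5−-3)²) = 1.5000; v₂ = distance/dt₂ = 0.6000

ω₁ = 0.4189, v₂ = 0.6000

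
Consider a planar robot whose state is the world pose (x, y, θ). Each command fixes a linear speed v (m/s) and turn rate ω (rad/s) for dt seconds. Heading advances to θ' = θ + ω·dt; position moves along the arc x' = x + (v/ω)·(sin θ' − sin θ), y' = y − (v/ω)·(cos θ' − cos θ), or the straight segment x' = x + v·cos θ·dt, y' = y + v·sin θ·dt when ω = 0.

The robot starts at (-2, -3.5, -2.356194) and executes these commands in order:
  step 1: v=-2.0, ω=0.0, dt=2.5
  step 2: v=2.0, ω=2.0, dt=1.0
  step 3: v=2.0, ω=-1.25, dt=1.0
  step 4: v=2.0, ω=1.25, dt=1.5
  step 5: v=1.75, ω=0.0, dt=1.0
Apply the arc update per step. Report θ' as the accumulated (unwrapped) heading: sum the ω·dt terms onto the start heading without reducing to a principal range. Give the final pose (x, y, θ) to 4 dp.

step 1: θ'=-2.3562 (straight) → pose (1.5355, 0.0355, -2.3562)
step 2: θ'=-0.3562 (R=1.0000) → pose (1.8939, -1.6088, -0.3562)
step 3: θ'=-1.6062 (R=-1.6000) → pose (2.9350, -3.1650, -1.6062)
step 4: θ'=0.2688 (R=1.6000) → pose (4.9589, -4.7642, 0.2688)
step 5: θ'=0.2688 (straight) → pose (6.6461, -4.2994, 0.2688)

(6.6461, -4.2994, 0.2688)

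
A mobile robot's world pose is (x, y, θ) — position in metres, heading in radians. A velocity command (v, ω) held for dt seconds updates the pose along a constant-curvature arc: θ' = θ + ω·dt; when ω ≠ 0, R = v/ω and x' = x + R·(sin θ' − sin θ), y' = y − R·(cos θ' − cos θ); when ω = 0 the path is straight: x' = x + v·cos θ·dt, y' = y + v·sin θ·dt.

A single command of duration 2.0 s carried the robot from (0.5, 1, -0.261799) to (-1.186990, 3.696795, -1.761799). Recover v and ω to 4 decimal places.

Δθ = -1.761799 − -0.261799 = -1.500000
ω = Δθ/dt = -1.500000/2.0 = -0.7500
R = −Δy/(cos θ' − cos θ) = 2.3333
v = R·ω = 2.3333·-0.7500 = -1.7500

v = -1.7500, ω = -0.7500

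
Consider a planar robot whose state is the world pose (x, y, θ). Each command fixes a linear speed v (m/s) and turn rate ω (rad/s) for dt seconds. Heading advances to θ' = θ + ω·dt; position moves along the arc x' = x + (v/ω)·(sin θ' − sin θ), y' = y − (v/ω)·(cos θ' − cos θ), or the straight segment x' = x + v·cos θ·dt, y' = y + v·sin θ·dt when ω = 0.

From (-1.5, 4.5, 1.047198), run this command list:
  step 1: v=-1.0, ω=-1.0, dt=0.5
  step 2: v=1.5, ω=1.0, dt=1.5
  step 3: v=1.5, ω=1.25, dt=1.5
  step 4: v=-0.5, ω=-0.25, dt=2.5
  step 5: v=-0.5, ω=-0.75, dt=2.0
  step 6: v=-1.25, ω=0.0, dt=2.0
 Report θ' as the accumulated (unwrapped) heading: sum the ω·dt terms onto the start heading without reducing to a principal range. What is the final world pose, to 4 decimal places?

step 1: θ'=0.5472 (R=1.0000) → pose (-1.8457, 4.1460, 0.5472)
step 2: θ'=2.0472 (R=1.5000) → pose (-1.2932, 6.1149, 2.0472)
step 3: θ'=3.9222 (R=1.2000) → pose (-3.2040, 6.4172, 3.9222)
step 4: θ'=3.2972 (R=2.0000) → pose (-2.1066, 6.9720, 3.2972)
step 5: θ'=1.7972 (R=0.6667) → pose (-1.3536, 6.4630, 1.7972)
step 6: θ'=1.7972 (straight) → pose (-0.7924, 4.0268, 1.7972)

(-0.7924, 4.0268, 1.7972)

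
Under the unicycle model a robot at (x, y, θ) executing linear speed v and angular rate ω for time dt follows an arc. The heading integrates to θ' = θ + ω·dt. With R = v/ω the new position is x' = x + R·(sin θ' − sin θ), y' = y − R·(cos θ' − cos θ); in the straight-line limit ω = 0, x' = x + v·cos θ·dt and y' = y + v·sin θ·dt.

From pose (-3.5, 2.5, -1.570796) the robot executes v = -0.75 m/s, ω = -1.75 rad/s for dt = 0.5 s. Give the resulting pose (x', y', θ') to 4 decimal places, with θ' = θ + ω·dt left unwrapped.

θ' = -1.5708 + -1.75·0.5 = -2.4458
R = v/ω = -0.75/-1.75 = 0.4286
x' = -3.5 + 0.4286·(sin -2.4458 − sin -1.5708) = -3.3461
y' = 2.5 − 0.4286·(cos -2.4458 − cos -1.5708) = 2.8289

(-3.3461, 2.8289, -2.4458)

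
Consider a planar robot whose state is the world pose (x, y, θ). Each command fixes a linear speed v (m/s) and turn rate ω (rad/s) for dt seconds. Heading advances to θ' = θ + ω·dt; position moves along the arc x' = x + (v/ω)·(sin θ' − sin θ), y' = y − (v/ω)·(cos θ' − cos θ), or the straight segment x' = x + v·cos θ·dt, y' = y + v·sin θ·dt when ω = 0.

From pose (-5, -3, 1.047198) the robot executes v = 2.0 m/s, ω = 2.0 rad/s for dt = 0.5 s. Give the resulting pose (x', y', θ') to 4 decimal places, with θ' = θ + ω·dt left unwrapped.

θ' = 1.0472 + 2.0·0.5 = 2.0472
R = v/ω = 2.0/2.0 = 1.0000
x' = -5 + 1.0000·(sin 2.0472 − sin 1.0472) = -4.9774
y' = -3 − 1.0000·(cos 2.0472 − cos 1.0472) = -2.0414

(-4.9774, -2.0414, 2.0472)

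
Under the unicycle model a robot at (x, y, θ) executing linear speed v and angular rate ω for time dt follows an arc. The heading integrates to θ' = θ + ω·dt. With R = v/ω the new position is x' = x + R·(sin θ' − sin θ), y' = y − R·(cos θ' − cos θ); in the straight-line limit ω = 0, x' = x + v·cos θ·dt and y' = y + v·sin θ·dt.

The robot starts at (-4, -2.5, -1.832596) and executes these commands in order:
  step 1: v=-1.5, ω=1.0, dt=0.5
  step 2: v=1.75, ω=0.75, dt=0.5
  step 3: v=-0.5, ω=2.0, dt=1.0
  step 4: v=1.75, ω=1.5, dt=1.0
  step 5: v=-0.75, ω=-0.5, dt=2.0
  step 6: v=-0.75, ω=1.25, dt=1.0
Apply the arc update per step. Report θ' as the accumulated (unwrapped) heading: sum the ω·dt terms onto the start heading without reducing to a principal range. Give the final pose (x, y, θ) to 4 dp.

step 1: θ'=-1.3326 (R=-1.5000) → pose (-3.9912, -1.7578, -1.3326)
step 2: θ'=-0.9576 (R=2.3333) → pose (-3.6320, -2.5501, -0.9576)
step 3: θ'=1.0424 (R=-0.2500) → pose (-4.0524, -2.5679, 1.0424)
step 4: θ'=2.5424 (R=1.1667) → pose (-4.4020, -1.0163, 2.5424)
step 5: θ'=1.5424 (R=1.5000) → pose (-3.7485, -2.2976, 1.5424)
step 6: θ'=2.7924 (R=-0.6000) → pose (-3.3540, -2.8784, 2.7924)

(-3.3540, -2.8784, 2.7924)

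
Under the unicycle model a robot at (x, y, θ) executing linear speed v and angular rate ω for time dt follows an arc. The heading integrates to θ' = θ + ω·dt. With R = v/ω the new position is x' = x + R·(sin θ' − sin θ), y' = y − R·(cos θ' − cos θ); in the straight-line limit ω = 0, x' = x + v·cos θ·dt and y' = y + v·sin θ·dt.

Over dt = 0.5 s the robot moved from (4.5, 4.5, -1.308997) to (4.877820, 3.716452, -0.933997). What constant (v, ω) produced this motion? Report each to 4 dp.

v = 1.7500, ω = 0.7500

Δθ = -0.933997 − -1.308997 = 0.375000
ω = Δθ/dt = 0.375000/0.5 = 0.7500
R = −Δy/(cos θ' − cos θ) = 2.3333
v = R·ω = 2.3333·0.7500 = 1.7500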